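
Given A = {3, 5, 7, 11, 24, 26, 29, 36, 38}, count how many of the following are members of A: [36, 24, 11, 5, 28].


Set A = {3, 5, 7, 11, 24, 26, 29, 36, 38}
Candidates: [36, 24, 11, 5, 28]
Check each candidate:
36 ∈ A, 24 ∈ A, 11 ∈ A, 5 ∈ A, 28 ∉ A
Count of candidates in A: 4

4


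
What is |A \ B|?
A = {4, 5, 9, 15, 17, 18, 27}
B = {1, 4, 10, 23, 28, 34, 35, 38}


Set A = {4, 5, 9, 15, 17, 18, 27}
Set B = {1, 4, 10, 23, 28, 34, 35, 38}
A \ B = {5, 9, 15, 17, 18, 27}
|A \ B| = 6

6


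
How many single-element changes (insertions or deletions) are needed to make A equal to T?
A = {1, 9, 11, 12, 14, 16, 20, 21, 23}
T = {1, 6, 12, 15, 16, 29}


Set A = {1, 9, 11, 12, 14, 16, 20, 21, 23}
Set T = {1, 6, 12, 15, 16, 29}
Elements to remove from A (in A, not in T): {9, 11, 14, 20, 21, 23} → 6 removals
Elements to add to A (in T, not in A): {6, 15, 29} → 3 additions
Total edits = 6 + 3 = 9

9


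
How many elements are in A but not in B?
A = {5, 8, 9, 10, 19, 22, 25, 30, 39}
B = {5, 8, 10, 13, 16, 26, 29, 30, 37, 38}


Set A = {5, 8, 9, 10, 19, 22, 25, 30, 39}
Set B = {5, 8, 10, 13, 16, 26, 29, 30, 37, 38}
A \ B = {9, 19, 22, 25, 39}
|A \ B| = 5

5


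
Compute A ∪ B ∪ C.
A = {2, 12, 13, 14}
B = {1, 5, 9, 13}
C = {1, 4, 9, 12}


Set A = {2, 12, 13, 14}
Set B = {1, 5, 9, 13}
Set C = {1, 4, 9, 12}
First, A ∪ B = {1, 2, 5, 9, 12, 13, 14}
Then, (A ∪ B) ∪ C = {1, 2, 4, 5, 9, 12, 13, 14}

{1, 2, 4, 5, 9, 12, 13, 14}


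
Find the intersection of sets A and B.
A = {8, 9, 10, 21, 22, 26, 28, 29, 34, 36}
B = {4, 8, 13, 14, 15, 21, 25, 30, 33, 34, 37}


Set A = {8, 9, 10, 21, 22, 26, 28, 29, 34, 36}
Set B = {4, 8, 13, 14, 15, 21, 25, 30, 33, 34, 37}
A ∩ B includes only elements in both sets.
Check each element of A against B:
8 ✓, 9 ✗, 10 ✗, 21 ✓, 22 ✗, 26 ✗, 28 ✗, 29 ✗, 34 ✓, 36 ✗
A ∩ B = {8, 21, 34}

{8, 21, 34}


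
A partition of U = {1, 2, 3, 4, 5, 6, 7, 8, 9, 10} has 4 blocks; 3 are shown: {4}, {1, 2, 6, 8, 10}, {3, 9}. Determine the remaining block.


U = {1, 2, 3, 4, 5, 6, 7, 8, 9, 10}
Shown blocks: {4}, {1, 2, 6, 8, 10}, {3, 9}
A partition's blocks are pairwise disjoint and cover U, so the missing block = U \ (union of shown blocks).
Union of shown blocks: {1, 2, 3, 4, 6, 8, 9, 10}
Missing block = U \ (union) = {5, 7}

{5, 7}


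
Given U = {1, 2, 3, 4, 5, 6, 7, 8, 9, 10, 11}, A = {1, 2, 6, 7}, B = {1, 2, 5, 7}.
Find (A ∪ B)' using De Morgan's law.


U = {1, 2, 3, 4, 5, 6, 7, 8, 9, 10, 11}
A = {1, 2, 6, 7}, B = {1, 2, 5, 7}
A ∪ B = {1, 2, 5, 6, 7}
(A ∪ B)' = U \ (A ∪ B) = {3, 4, 8, 9, 10, 11}
Verification via A' ∩ B': A' = {3, 4, 5, 8, 9, 10, 11}, B' = {3, 4, 6, 8, 9, 10, 11}
A' ∩ B' = {3, 4, 8, 9, 10, 11} ✓

{3, 4, 8, 9, 10, 11}


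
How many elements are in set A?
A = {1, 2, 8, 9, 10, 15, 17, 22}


Set A = {1, 2, 8, 9, 10, 15, 17, 22}
Listing elements: 1, 2, 8, 9, 10, 15, 17, 22
Counting: 8 elements
|A| = 8

8


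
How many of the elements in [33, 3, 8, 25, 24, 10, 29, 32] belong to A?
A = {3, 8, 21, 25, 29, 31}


Set A = {3, 8, 21, 25, 29, 31}
Candidates: [33, 3, 8, 25, 24, 10, 29, 32]
Check each candidate:
33 ∉ A, 3 ∈ A, 8 ∈ A, 25 ∈ A, 24 ∉ A, 10 ∉ A, 29 ∈ A, 32 ∉ A
Count of candidates in A: 4

4


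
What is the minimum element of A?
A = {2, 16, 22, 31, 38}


Set A = {2, 16, 22, 31, 38}
Elements in ascending order: 2, 16, 22, 31, 38
The smallest element is 2.

2


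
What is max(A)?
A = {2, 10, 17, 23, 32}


Set A = {2, 10, 17, 23, 32}
Elements in ascending order: 2, 10, 17, 23, 32
The largest element is 32.

32


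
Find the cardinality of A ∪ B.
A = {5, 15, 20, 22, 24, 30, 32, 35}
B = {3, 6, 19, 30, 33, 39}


Set A = {5, 15, 20, 22, 24, 30, 32, 35}, |A| = 8
Set B = {3, 6, 19, 30, 33, 39}, |B| = 6
A ∩ B = {30}, |A ∩ B| = 1
|A ∪ B| = |A| + |B| - |A ∩ B| = 8 + 6 - 1 = 13

13


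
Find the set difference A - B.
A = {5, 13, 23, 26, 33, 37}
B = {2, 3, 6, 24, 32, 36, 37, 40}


Set A = {5, 13, 23, 26, 33, 37}
Set B = {2, 3, 6, 24, 32, 36, 37, 40}
A \ B includes elements in A that are not in B.
Check each element of A:
5 (not in B, keep), 13 (not in B, keep), 23 (not in B, keep), 26 (not in B, keep), 33 (not in B, keep), 37 (in B, remove)
A \ B = {5, 13, 23, 26, 33}

{5, 13, 23, 26, 33}


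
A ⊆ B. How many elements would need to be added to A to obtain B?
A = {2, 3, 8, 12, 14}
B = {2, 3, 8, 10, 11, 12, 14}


Set A = {2, 3, 8, 12, 14}, |A| = 5
Set B = {2, 3, 8, 10, 11, 12, 14}, |B| = 7
Since A ⊆ B: B \ A = {10, 11}
|B| - |A| = 7 - 5 = 2

2


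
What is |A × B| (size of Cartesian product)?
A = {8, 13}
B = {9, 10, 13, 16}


Set A = {8, 13} has 2 elements.
Set B = {9, 10, 13, 16} has 4 elements.
|A × B| = |A| × |B| = 2 × 4 = 8

8


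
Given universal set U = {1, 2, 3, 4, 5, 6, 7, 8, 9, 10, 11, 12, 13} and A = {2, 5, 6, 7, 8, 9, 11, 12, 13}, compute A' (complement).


Universal set U = {1, 2, 3, 4, 5, 6, 7, 8, 9, 10, 11, 12, 13}
Set A = {2, 5, 6, 7, 8, 9, 11, 12, 13}
A' = U \ A = elements in U but not in A
Checking each element of U:
1 (not in A, include), 2 (in A, exclude), 3 (not in A, include), 4 (not in A, include), 5 (in A, exclude), 6 (in A, exclude), 7 (in A, exclude), 8 (in A, exclude), 9 (in A, exclude), 10 (not in A, include), 11 (in A, exclude), 12 (in A, exclude), 13 (in A, exclude)
A' = {1, 3, 4, 10}

{1, 3, 4, 10}


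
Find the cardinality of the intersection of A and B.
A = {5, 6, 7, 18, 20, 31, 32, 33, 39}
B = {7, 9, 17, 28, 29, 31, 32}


Set A = {5, 6, 7, 18, 20, 31, 32, 33, 39}
Set B = {7, 9, 17, 28, 29, 31, 32}
A ∩ B = {7, 31, 32}
|A ∩ B| = 3

3


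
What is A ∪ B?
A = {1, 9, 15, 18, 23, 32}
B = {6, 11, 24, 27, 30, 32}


Set A = {1, 9, 15, 18, 23, 32}
Set B = {6, 11, 24, 27, 30, 32}
A ∪ B includes all elements in either set.
Elements from A: {1, 9, 15, 18, 23, 32}
Elements from B not already included: {6, 11, 24, 27, 30}
A ∪ B = {1, 6, 9, 11, 15, 18, 23, 24, 27, 30, 32}

{1, 6, 9, 11, 15, 18, 23, 24, 27, 30, 32}


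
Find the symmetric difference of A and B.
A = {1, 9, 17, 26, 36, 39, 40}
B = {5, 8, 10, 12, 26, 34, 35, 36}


Set A = {1, 9, 17, 26, 36, 39, 40}
Set B = {5, 8, 10, 12, 26, 34, 35, 36}
A △ B = (A \ B) ∪ (B \ A)
Elements in A but not B: {1, 9, 17, 39, 40}
Elements in B but not A: {5, 8, 10, 12, 34, 35}
A △ B = {1, 5, 8, 9, 10, 12, 17, 34, 35, 39, 40}

{1, 5, 8, 9, 10, 12, 17, 34, 35, 39, 40}


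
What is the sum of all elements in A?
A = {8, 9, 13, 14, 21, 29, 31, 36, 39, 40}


Set A = {8, 9, 13, 14, 21, 29, 31, 36, 39, 40}
Sum = 8 + 9 + 13 + 14 + 21 + 29 + 31 + 36 + 39 + 40 = 240

240


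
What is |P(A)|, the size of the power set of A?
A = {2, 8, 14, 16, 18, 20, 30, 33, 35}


Set A = {2, 8, 14, 16, 18, 20, 30, 33, 35}
|A| = 9
The power set P(A) contains all subsets of A.
|P(A)| = 2^|A| = 2^9 = 512

512


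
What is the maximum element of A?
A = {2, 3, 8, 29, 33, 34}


Set A = {2, 3, 8, 29, 33, 34}
Elements in ascending order: 2, 3, 8, 29, 33, 34
The largest element is 34.

34


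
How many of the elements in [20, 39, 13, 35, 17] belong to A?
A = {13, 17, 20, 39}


Set A = {13, 17, 20, 39}
Candidates: [20, 39, 13, 35, 17]
Check each candidate:
20 ∈ A, 39 ∈ A, 13 ∈ A, 35 ∉ A, 17 ∈ A
Count of candidates in A: 4

4


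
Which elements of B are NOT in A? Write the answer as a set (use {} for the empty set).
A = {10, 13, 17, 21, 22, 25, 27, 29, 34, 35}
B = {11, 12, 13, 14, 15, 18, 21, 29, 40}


Set A = {10, 13, 17, 21, 22, 25, 27, 29, 34, 35}
Set B = {11, 12, 13, 14, 15, 18, 21, 29, 40}
Check each element of B against A:
11 ∉ A (include), 12 ∉ A (include), 13 ∈ A, 14 ∉ A (include), 15 ∉ A (include), 18 ∉ A (include), 21 ∈ A, 29 ∈ A, 40 ∉ A (include)
Elements of B not in A: {11, 12, 14, 15, 18, 40}

{11, 12, 14, 15, 18, 40}


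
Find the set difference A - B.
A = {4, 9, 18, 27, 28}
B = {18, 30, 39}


Set A = {4, 9, 18, 27, 28}
Set B = {18, 30, 39}
A \ B includes elements in A that are not in B.
Check each element of A:
4 (not in B, keep), 9 (not in B, keep), 18 (in B, remove), 27 (not in B, keep), 28 (not in B, keep)
A \ B = {4, 9, 27, 28}

{4, 9, 27, 28}


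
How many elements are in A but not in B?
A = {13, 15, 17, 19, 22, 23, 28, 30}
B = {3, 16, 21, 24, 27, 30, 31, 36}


Set A = {13, 15, 17, 19, 22, 23, 28, 30}
Set B = {3, 16, 21, 24, 27, 30, 31, 36}
A \ B = {13, 15, 17, 19, 22, 23, 28}
|A \ B| = 7

7


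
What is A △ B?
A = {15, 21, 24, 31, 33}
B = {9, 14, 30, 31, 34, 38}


Set A = {15, 21, 24, 31, 33}
Set B = {9, 14, 30, 31, 34, 38}
A △ B = (A \ B) ∪ (B \ A)
Elements in A but not B: {15, 21, 24, 33}
Elements in B but not A: {9, 14, 30, 34, 38}
A △ B = {9, 14, 15, 21, 24, 30, 33, 34, 38}

{9, 14, 15, 21, 24, 30, 33, 34, 38}


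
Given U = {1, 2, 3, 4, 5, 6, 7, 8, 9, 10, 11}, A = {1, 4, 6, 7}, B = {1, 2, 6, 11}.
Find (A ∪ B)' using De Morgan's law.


U = {1, 2, 3, 4, 5, 6, 7, 8, 9, 10, 11}
A = {1, 4, 6, 7}, B = {1, 2, 6, 11}
A ∪ B = {1, 2, 4, 6, 7, 11}
(A ∪ B)' = U \ (A ∪ B) = {3, 5, 8, 9, 10}
Verification via A' ∩ B': A' = {2, 3, 5, 8, 9, 10, 11}, B' = {3, 4, 5, 7, 8, 9, 10}
A' ∩ B' = {3, 5, 8, 9, 10} ✓

{3, 5, 8, 9, 10}


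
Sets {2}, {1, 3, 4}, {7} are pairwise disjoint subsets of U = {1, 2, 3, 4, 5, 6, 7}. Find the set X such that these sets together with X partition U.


U = {1, 2, 3, 4, 5, 6, 7}
Shown blocks: {2}, {1, 3, 4}, {7}
A partition's blocks are pairwise disjoint and cover U, so the missing block = U \ (union of shown blocks).
Union of shown blocks: {1, 2, 3, 4, 7}
Missing block = U \ (union) = {5, 6}

{5, 6}


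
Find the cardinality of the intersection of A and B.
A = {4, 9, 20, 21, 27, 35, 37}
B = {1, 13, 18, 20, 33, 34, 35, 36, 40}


Set A = {4, 9, 20, 21, 27, 35, 37}
Set B = {1, 13, 18, 20, 33, 34, 35, 36, 40}
A ∩ B = {20, 35}
|A ∩ B| = 2

2


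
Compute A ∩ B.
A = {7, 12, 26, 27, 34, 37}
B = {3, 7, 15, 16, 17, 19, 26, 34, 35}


Set A = {7, 12, 26, 27, 34, 37}
Set B = {3, 7, 15, 16, 17, 19, 26, 34, 35}
A ∩ B includes only elements in both sets.
Check each element of A against B:
7 ✓, 12 ✗, 26 ✓, 27 ✗, 34 ✓, 37 ✗
A ∩ B = {7, 26, 34}

{7, 26, 34}


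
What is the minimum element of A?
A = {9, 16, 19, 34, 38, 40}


Set A = {9, 16, 19, 34, 38, 40}
Elements in ascending order: 9, 16, 19, 34, 38, 40
The smallest element is 9.

9


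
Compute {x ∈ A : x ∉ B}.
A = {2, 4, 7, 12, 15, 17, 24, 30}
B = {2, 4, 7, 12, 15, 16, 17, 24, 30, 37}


Set A = {2, 4, 7, 12, 15, 17, 24, 30}
Set B = {2, 4, 7, 12, 15, 16, 17, 24, 30, 37}
Check each element of A against B:
2 ∈ B, 4 ∈ B, 7 ∈ B, 12 ∈ B, 15 ∈ B, 17 ∈ B, 24 ∈ B, 30 ∈ B
Elements of A not in B: {}

{}


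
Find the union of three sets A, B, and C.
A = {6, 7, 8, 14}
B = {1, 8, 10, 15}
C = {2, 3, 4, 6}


Set A = {6, 7, 8, 14}
Set B = {1, 8, 10, 15}
Set C = {2, 3, 4, 6}
First, A ∪ B = {1, 6, 7, 8, 10, 14, 15}
Then, (A ∪ B) ∪ C = {1, 2, 3, 4, 6, 7, 8, 10, 14, 15}

{1, 2, 3, 4, 6, 7, 8, 10, 14, 15}


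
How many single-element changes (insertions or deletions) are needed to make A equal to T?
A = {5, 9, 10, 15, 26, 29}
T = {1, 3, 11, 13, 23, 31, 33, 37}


Set A = {5, 9, 10, 15, 26, 29}
Set T = {1, 3, 11, 13, 23, 31, 33, 37}
Elements to remove from A (in A, not in T): {5, 9, 10, 15, 26, 29} → 6 removals
Elements to add to A (in T, not in A): {1, 3, 11, 13, 23, 31, 33, 37} → 8 additions
Total edits = 6 + 8 = 14

14


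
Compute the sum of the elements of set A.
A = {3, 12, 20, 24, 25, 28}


Set A = {3, 12, 20, 24, 25, 28}
Sum = 3 + 12 + 20 + 24 + 25 + 28 = 112

112


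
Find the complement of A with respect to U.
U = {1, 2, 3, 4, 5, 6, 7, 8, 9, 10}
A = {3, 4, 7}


Universal set U = {1, 2, 3, 4, 5, 6, 7, 8, 9, 10}
Set A = {3, 4, 7}
A' = U \ A = elements in U but not in A
Checking each element of U:
1 (not in A, include), 2 (not in A, include), 3 (in A, exclude), 4 (in A, exclude), 5 (not in A, include), 6 (not in A, include), 7 (in A, exclude), 8 (not in A, include), 9 (not in A, include), 10 (not in A, include)
A' = {1, 2, 5, 6, 8, 9, 10}

{1, 2, 5, 6, 8, 9, 10}


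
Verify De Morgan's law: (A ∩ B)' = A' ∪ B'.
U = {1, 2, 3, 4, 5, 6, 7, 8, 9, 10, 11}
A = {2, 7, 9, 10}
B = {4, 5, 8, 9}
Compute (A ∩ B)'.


U = {1, 2, 3, 4, 5, 6, 7, 8, 9, 10, 11}
A = {2, 7, 9, 10}, B = {4, 5, 8, 9}
A ∩ B = {9}
(A ∩ B)' = U \ (A ∩ B) = {1, 2, 3, 4, 5, 6, 7, 8, 10, 11}
Verification via A' ∪ B': A' = {1, 3, 4, 5, 6, 8, 11}, B' = {1, 2, 3, 6, 7, 10, 11}
A' ∪ B' = {1, 2, 3, 4, 5, 6, 7, 8, 10, 11} ✓

{1, 2, 3, 4, 5, 6, 7, 8, 10, 11}


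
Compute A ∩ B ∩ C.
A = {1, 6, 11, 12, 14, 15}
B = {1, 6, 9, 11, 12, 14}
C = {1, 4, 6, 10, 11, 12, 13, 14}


Set A = {1, 6, 11, 12, 14, 15}
Set B = {1, 6, 9, 11, 12, 14}
Set C = {1, 4, 6, 10, 11, 12, 13, 14}
First, A ∩ B = {1, 6, 11, 12, 14}
Then, (A ∩ B) ∩ C = {1, 6, 11, 12, 14}

{1, 6, 11, 12, 14}


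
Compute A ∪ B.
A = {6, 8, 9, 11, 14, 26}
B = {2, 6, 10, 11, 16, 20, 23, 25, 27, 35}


Set A = {6, 8, 9, 11, 14, 26}
Set B = {2, 6, 10, 11, 16, 20, 23, 25, 27, 35}
A ∪ B includes all elements in either set.
Elements from A: {6, 8, 9, 11, 14, 26}
Elements from B not already included: {2, 10, 16, 20, 23, 25, 27, 35}
A ∪ B = {2, 6, 8, 9, 10, 11, 14, 16, 20, 23, 25, 26, 27, 35}

{2, 6, 8, 9, 10, 11, 14, 16, 20, 23, 25, 26, 27, 35}


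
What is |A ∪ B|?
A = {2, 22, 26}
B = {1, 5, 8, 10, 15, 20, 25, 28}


Set A = {2, 22, 26}, |A| = 3
Set B = {1, 5, 8, 10, 15, 20, 25, 28}, |B| = 8
A ∩ B = {}, |A ∩ B| = 0
|A ∪ B| = |A| + |B| - |A ∩ B| = 3 + 8 - 0 = 11

11


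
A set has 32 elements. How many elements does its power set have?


The set has 32 elements.
The power set contains all possible subsets.
|P(A)| = 2^|A| = 2^32 = 4294967296

4294967296


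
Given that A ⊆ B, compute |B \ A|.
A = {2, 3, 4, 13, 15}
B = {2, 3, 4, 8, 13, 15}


Set A = {2, 3, 4, 13, 15}, |A| = 5
Set B = {2, 3, 4, 8, 13, 15}, |B| = 6
Since A ⊆ B: B \ A = {8}
|B| - |A| = 6 - 5 = 1

1


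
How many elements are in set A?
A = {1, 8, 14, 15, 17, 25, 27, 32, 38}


Set A = {1, 8, 14, 15, 17, 25, 27, 32, 38}
Listing elements: 1, 8, 14, 15, 17, 25, 27, 32, 38
Counting: 9 elements
|A| = 9

9


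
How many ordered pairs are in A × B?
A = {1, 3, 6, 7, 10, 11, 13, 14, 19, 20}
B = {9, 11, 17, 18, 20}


Set A = {1, 3, 6, 7, 10, 11, 13, 14, 19, 20} has 10 elements.
Set B = {9, 11, 17, 18, 20} has 5 elements.
|A × B| = |A| × |B| = 10 × 5 = 50

50


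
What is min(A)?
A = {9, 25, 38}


Set A = {9, 25, 38}
Elements in ascending order: 9, 25, 38
The smallest element is 9.

9


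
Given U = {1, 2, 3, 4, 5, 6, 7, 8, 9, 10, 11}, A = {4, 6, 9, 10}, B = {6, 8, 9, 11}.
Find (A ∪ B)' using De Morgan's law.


U = {1, 2, 3, 4, 5, 6, 7, 8, 9, 10, 11}
A = {4, 6, 9, 10}, B = {6, 8, 9, 11}
A ∪ B = {4, 6, 8, 9, 10, 11}
(A ∪ B)' = U \ (A ∪ B) = {1, 2, 3, 5, 7}
Verification via A' ∩ B': A' = {1, 2, 3, 5, 7, 8, 11}, B' = {1, 2, 3, 4, 5, 7, 10}
A' ∩ B' = {1, 2, 3, 5, 7} ✓

{1, 2, 3, 5, 7}


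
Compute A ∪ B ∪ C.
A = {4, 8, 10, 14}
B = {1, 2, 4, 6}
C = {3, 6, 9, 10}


Set A = {4, 8, 10, 14}
Set B = {1, 2, 4, 6}
Set C = {3, 6, 9, 10}
First, A ∪ B = {1, 2, 4, 6, 8, 10, 14}
Then, (A ∪ B) ∪ C = {1, 2, 3, 4, 6, 8, 9, 10, 14}

{1, 2, 3, 4, 6, 8, 9, 10, 14}


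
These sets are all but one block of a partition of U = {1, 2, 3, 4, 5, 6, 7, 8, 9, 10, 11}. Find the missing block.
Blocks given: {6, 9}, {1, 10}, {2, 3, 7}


U = {1, 2, 3, 4, 5, 6, 7, 8, 9, 10, 11}
Shown blocks: {6, 9}, {1, 10}, {2, 3, 7}
A partition's blocks are pairwise disjoint and cover U, so the missing block = U \ (union of shown blocks).
Union of shown blocks: {1, 2, 3, 6, 7, 9, 10}
Missing block = U \ (union) = {4, 5, 8, 11}

{4, 5, 8, 11}


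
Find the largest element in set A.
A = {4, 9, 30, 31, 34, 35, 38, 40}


Set A = {4, 9, 30, 31, 34, 35, 38, 40}
Elements in ascending order: 4, 9, 30, 31, 34, 35, 38, 40
The largest element is 40.

40


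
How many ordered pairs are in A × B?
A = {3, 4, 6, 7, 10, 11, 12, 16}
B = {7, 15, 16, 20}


Set A = {3, 4, 6, 7, 10, 11, 12, 16} has 8 elements.
Set B = {7, 15, 16, 20} has 4 elements.
|A × B| = |A| × |B| = 8 × 4 = 32

32


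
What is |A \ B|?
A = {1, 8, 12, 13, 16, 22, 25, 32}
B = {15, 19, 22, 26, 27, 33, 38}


Set A = {1, 8, 12, 13, 16, 22, 25, 32}
Set B = {15, 19, 22, 26, 27, 33, 38}
A \ B = {1, 8, 12, 13, 16, 25, 32}
|A \ B| = 7

7


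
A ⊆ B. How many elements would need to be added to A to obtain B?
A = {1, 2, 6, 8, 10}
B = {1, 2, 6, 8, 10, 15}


Set A = {1, 2, 6, 8, 10}, |A| = 5
Set B = {1, 2, 6, 8, 10, 15}, |B| = 6
Since A ⊆ B: B \ A = {15}
|B| - |A| = 6 - 5 = 1

1


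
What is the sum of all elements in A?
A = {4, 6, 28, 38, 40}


Set A = {4, 6, 28, 38, 40}
Sum = 4 + 6 + 28 + 38 + 40 = 116

116


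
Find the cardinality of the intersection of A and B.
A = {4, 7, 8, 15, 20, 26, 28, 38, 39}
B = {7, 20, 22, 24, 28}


Set A = {4, 7, 8, 15, 20, 26, 28, 38, 39}
Set B = {7, 20, 22, 24, 28}
A ∩ B = {7, 20, 28}
|A ∩ B| = 3

3


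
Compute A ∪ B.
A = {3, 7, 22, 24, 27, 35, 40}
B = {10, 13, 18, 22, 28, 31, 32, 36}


Set A = {3, 7, 22, 24, 27, 35, 40}
Set B = {10, 13, 18, 22, 28, 31, 32, 36}
A ∪ B includes all elements in either set.
Elements from A: {3, 7, 22, 24, 27, 35, 40}
Elements from B not already included: {10, 13, 18, 28, 31, 32, 36}
A ∪ B = {3, 7, 10, 13, 18, 22, 24, 27, 28, 31, 32, 35, 36, 40}

{3, 7, 10, 13, 18, 22, 24, 27, 28, 31, 32, 35, 36, 40}


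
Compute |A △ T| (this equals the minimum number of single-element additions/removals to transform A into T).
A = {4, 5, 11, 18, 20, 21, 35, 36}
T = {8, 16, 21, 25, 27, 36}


Set A = {4, 5, 11, 18, 20, 21, 35, 36}
Set T = {8, 16, 21, 25, 27, 36}
Elements to remove from A (in A, not in T): {4, 5, 11, 18, 20, 35} → 6 removals
Elements to add to A (in T, not in A): {8, 16, 25, 27} → 4 additions
Total edits = 6 + 4 = 10

10


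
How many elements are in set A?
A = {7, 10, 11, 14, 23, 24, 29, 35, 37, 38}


Set A = {7, 10, 11, 14, 23, 24, 29, 35, 37, 38}
Listing elements: 7, 10, 11, 14, 23, 24, 29, 35, 37, 38
Counting: 10 elements
|A| = 10

10


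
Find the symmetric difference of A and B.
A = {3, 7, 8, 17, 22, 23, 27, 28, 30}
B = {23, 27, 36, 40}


Set A = {3, 7, 8, 17, 22, 23, 27, 28, 30}
Set B = {23, 27, 36, 40}
A △ B = (A \ B) ∪ (B \ A)
Elements in A but not B: {3, 7, 8, 17, 22, 28, 30}
Elements in B but not A: {36, 40}
A △ B = {3, 7, 8, 17, 22, 28, 30, 36, 40}

{3, 7, 8, 17, 22, 28, 30, 36, 40}


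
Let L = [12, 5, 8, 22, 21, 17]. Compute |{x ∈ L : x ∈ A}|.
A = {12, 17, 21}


Set A = {12, 17, 21}
Candidates: [12, 5, 8, 22, 21, 17]
Check each candidate:
12 ∈ A, 5 ∉ A, 8 ∉ A, 22 ∉ A, 21 ∈ A, 17 ∈ A
Count of candidates in A: 3

3


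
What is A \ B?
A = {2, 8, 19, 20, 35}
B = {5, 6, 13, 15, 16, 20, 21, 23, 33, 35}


Set A = {2, 8, 19, 20, 35}
Set B = {5, 6, 13, 15, 16, 20, 21, 23, 33, 35}
A \ B includes elements in A that are not in B.
Check each element of A:
2 (not in B, keep), 8 (not in B, keep), 19 (not in B, keep), 20 (in B, remove), 35 (in B, remove)
A \ B = {2, 8, 19}

{2, 8, 19}


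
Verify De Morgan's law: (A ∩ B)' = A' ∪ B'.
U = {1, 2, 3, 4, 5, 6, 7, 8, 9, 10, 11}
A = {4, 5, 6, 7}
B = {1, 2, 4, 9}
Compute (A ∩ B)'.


U = {1, 2, 3, 4, 5, 6, 7, 8, 9, 10, 11}
A = {4, 5, 6, 7}, B = {1, 2, 4, 9}
A ∩ B = {4}
(A ∩ B)' = U \ (A ∩ B) = {1, 2, 3, 5, 6, 7, 8, 9, 10, 11}
Verification via A' ∪ B': A' = {1, 2, 3, 8, 9, 10, 11}, B' = {3, 5, 6, 7, 8, 10, 11}
A' ∪ B' = {1, 2, 3, 5, 6, 7, 8, 9, 10, 11} ✓

{1, 2, 3, 5, 6, 7, 8, 9, 10, 11}


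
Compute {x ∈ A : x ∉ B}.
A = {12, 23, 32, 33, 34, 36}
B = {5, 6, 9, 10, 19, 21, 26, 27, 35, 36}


Set A = {12, 23, 32, 33, 34, 36}
Set B = {5, 6, 9, 10, 19, 21, 26, 27, 35, 36}
Check each element of A against B:
12 ∉ B (include), 23 ∉ B (include), 32 ∉ B (include), 33 ∉ B (include), 34 ∉ B (include), 36 ∈ B
Elements of A not in B: {12, 23, 32, 33, 34}

{12, 23, 32, 33, 34}


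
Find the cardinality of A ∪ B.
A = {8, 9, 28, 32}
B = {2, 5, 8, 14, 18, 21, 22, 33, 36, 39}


Set A = {8, 9, 28, 32}, |A| = 4
Set B = {2, 5, 8, 14, 18, 21, 22, 33, 36, 39}, |B| = 10
A ∩ B = {8}, |A ∩ B| = 1
|A ∪ B| = |A| + |B| - |A ∩ B| = 4 + 10 - 1 = 13

13


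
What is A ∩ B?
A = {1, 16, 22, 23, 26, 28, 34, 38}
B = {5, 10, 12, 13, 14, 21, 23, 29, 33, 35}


Set A = {1, 16, 22, 23, 26, 28, 34, 38}
Set B = {5, 10, 12, 13, 14, 21, 23, 29, 33, 35}
A ∩ B includes only elements in both sets.
Check each element of A against B:
1 ✗, 16 ✗, 22 ✗, 23 ✓, 26 ✗, 28 ✗, 34 ✗, 38 ✗
A ∩ B = {23}

{23}


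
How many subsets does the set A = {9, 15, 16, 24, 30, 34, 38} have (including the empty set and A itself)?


Set A = {9, 15, 16, 24, 30, 34, 38}
|A| = 7
The power set P(A) contains all subsets of A.
|P(A)| = 2^|A| = 2^7 = 128

128


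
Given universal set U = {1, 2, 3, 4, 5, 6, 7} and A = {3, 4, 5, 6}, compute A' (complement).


Universal set U = {1, 2, 3, 4, 5, 6, 7}
Set A = {3, 4, 5, 6}
A' = U \ A = elements in U but not in A
Checking each element of U:
1 (not in A, include), 2 (not in A, include), 3 (in A, exclude), 4 (in A, exclude), 5 (in A, exclude), 6 (in A, exclude), 7 (not in A, include)
A' = {1, 2, 7}

{1, 2, 7}


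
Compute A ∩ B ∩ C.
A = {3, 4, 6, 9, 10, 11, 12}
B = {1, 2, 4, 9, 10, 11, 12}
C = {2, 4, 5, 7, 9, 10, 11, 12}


Set A = {3, 4, 6, 9, 10, 11, 12}
Set B = {1, 2, 4, 9, 10, 11, 12}
Set C = {2, 4, 5, 7, 9, 10, 11, 12}
First, A ∩ B = {4, 9, 10, 11, 12}
Then, (A ∩ B) ∩ C = {4, 9, 10, 11, 12}

{4, 9, 10, 11, 12}


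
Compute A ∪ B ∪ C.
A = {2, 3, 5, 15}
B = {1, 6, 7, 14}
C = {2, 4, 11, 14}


Set A = {2, 3, 5, 15}
Set B = {1, 6, 7, 14}
Set C = {2, 4, 11, 14}
First, A ∪ B = {1, 2, 3, 5, 6, 7, 14, 15}
Then, (A ∪ B) ∪ C = {1, 2, 3, 4, 5, 6, 7, 11, 14, 15}

{1, 2, 3, 4, 5, 6, 7, 11, 14, 15}


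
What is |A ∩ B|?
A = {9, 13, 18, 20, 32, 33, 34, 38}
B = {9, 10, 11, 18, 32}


Set A = {9, 13, 18, 20, 32, 33, 34, 38}
Set B = {9, 10, 11, 18, 32}
A ∩ B = {9, 18, 32}
|A ∩ B| = 3

3


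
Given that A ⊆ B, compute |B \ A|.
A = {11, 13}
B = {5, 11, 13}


Set A = {11, 13}, |A| = 2
Set B = {5, 11, 13}, |B| = 3
Since A ⊆ B: B \ A = {5}
|B| - |A| = 3 - 2 = 1

1


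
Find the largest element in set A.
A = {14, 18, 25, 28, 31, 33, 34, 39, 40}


Set A = {14, 18, 25, 28, 31, 33, 34, 39, 40}
Elements in ascending order: 14, 18, 25, 28, 31, 33, 34, 39, 40
The largest element is 40.

40


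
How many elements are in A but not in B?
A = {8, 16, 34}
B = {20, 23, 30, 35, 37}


Set A = {8, 16, 34}
Set B = {20, 23, 30, 35, 37}
A \ B = {8, 16, 34}
|A \ B| = 3

3


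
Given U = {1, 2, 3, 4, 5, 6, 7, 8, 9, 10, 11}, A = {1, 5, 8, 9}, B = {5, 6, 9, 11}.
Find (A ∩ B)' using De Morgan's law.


U = {1, 2, 3, 4, 5, 6, 7, 8, 9, 10, 11}
A = {1, 5, 8, 9}, B = {5, 6, 9, 11}
A ∩ B = {5, 9}
(A ∩ B)' = U \ (A ∩ B) = {1, 2, 3, 4, 6, 7, 8, 10, 11}
Verification via A' ∪ B': A' = {2, 3, 4, 6, 7, 10, 11}, B' = {1, 2, 3, 4, 7, 8, 10}
A' ∪ B' = {1, 2, 3, 4, 6, 7, 8, 10, 11} ✓

{1, 2, 3, 4, 6, 7, 8, 10, 11}


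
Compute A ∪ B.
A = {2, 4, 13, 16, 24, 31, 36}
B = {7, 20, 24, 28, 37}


Set A = {2, 4, 13, 16, 24, 31, 36}
Set B = {7, 20, 24, 28, 37}
A ∪ B includes all elements in either set.
Elements from A: {2, 4, 13, 16, 24, 31, 36}
Elements from B not already included: {7, 20, 28, 37}
A ∪ B = {2, 4, 7, 13, 16, 20, 24, 28, 31, 36, 37}

{2, 4, 7, 13, 16, 20, 24, 28, 31, 36, 37}


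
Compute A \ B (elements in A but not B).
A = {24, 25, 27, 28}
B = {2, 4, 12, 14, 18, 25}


Set A = {24, 25, 27, 28}
Set B = {2, 4, 12, 14, 18, 25}
A \ B includes elements in A that are not in B.
Check each element of A:
24 (not in B, keep), 25 (in B, remove), 27 (not in B, keep), 28 (not in B, keep)
A \ B = {24, 27, 28}

{24, 27, 28}


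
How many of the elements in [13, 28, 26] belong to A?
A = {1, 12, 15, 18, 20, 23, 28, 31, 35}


Set A = {1, 12, 15, 18, 20, 23, 28, 31, 35}
Candidates: [13, 28, 26]
Check each candidate:
13 ∉ A, 28 ∈ A, 26 ∉ A
Count of candidates in A: 1

1


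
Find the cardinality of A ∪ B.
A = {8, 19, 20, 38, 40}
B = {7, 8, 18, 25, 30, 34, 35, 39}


Set A = {8, 19, 20, 38, 40}, |A| = 5
Set B = {7, 8, 18, 25, 30, 34, 35, 39}, |B| = 8
A ∩ B = {8}, |A ∩ B| = 1
|A ∪ B| = |A| + |B| - |A ∩ B| = 5 + 8 - 1 = 12

12


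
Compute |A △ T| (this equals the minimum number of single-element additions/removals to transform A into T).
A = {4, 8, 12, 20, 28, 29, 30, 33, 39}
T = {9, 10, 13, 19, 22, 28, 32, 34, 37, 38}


Set A = {4, 8, 12, 20, 28, 29, 30, 33, 39}
Set T = {9, 10, 13, 19, 22, 28, 32, 34, 37, 38}
Elements to remove from A (in A, not in T): {4, 8, 12, 20, 29, 30, 33, 39} → 8 removals
Elements to add to A (in T, not in A): {9, 10, 13, 19, 22, 32, 34, 37, 38} → 9 additions
Total edits = 8 + 9 = 17

17


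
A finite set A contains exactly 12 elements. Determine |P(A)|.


The set has 12 elements.
The power set contains all possible subsets.
|P(A)| = 2^|A| = 2^12 = 4096

4096


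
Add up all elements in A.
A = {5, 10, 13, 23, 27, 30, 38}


Set A = {5, 10, 13, 23, 27, 30, 38}
Sum = 5 + 10 + 13 + 23 + 27 + 30 + 38 = 146

146


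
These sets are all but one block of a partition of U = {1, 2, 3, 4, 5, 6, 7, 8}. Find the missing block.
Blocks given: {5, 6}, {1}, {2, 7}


U = {1, 2, 3, 4, 5, 6, 7, 8}
Shown blocks: {5, 6}, {1}, {2, 7}
A partition's blocks are pairwise disjoint and cover U, so the missing block = U \ (union of shown blocks).
Union of shown blocks: {1, 2, 5, 6, 7}
Missing block = U \ (union) = {3, 4, 8}

{3, 4, 8}


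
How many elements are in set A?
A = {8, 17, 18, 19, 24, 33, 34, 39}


Set A = {8, 17, 18, 19, 24, 33, 34, 39}
Listing elements: 8, 17, 18, 19, 24, 33, 34, 39
Counting: 8 elements
|A| = 8

8


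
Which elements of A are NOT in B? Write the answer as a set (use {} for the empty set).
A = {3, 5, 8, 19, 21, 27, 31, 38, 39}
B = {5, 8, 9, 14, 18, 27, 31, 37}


Set A = {3, 5, 8, 19, 21, 27, 31, 38, 39}
Set B = {5, 8, 9, 14, 18, 27, 31, 37}
Check each element of A against B:
3 ∉ B (include), 5 ∈ B, 8 ∈ B, 19 ∉ B (include), 21 ∉ B (include), 27 ∈ B, 31 ∈ B, 38 ∉ B (include), 39 ∉ B (include)
Elements of A not in B: {3, 19, 21, 38, 39}

{3, 19, 21, 38, 39}


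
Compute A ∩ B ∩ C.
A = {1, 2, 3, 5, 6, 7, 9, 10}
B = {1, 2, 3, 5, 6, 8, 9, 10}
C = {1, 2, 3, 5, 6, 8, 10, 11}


Set A = {1, 2, 3, 5, 6, 7, 9, 10}
Set B = {1, 2, 3, 5, 6, 8, 9, 10}
Set C = {1, 2, 3, 5, 6, 8, 10, 11}
First, A ∩ B = {1, 2, 3, 5, 6, 9, 10}
Then, (A ∩ B) ∩ C = {1, 2, 3, 5, 6, 10}

{1, 2, 3, 5, 6, 10}


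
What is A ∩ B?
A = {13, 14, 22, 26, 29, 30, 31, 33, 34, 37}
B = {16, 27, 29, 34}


Set A = {13, 14, 22, 26, 29, 30, 31, 33, 34, 37}
Set B = {16, 27, 29, 34}
A ∩ B includes only elements in both sets.
Check each element of A against B:
13 ✗, 14 ✗, 22 ✗, 26 ✗, 29 ✓, 30 ✗, 31 ✗, 33 ✗, 34 ✓, 37 ✗
A ∩ B = {29, 34}

{29, 34}


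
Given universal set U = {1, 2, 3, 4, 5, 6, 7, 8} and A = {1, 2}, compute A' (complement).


Universal set U = {1, 2, 3, 4, 5, 6, 7, 8}
Set A = {1, 2}
A' = U \ A = elements in U but not in A
Checking each element of U:
1 (in A, exclude), 2 (in A, exclude), 3 (not in A, include), 4 (not in A, include), 5 (not in A, include), 6 (not in A, include), 7 (not in A, include), 8 (not in A, include)
A' = {3, 4, 5, 6, 7, 8}

{3, 4, 5, 6, 7, 8}


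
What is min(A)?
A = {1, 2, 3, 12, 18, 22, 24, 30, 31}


Set A = {1, 2, 3, 12, 18, 22, 24, 30, 31}
Elements in ascending order: 1, 2, 3, 12, 18, 22, 24, 30, 31
The smallest element is 1.

1


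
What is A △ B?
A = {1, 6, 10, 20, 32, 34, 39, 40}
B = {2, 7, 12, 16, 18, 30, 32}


Set A = {1, 6, 10, 20, 32, 34, 39, 40}
Set B = {2, 7, 12, 16, 18, 30, 32}
A △ B = (A \ B) ∪ (B \ A)
Elements in A but not B: {1, 6, 10, 20, 34, 39, 40}
Elements in B but not A: {2, 7, 12, 16, 18, 30}
A △ B = {1, 2, 6, 7, 10, 12, 16, 18, 20, 30, 34, 39, 40}

{1, 2, 6, 7, 10, 12, 16, 18, 20, 30, 34, 39, 40}


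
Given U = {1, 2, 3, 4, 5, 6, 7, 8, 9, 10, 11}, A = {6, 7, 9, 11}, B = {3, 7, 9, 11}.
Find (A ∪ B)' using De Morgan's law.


U = {1, 2, 3, 4, 5, 6, 7, 8, 9, 10, 11}
A = {6, 7, 9, 11}, B = {3, 7, 9, 11}
A ∪ B = {3, 6, 7, 9, 11}
(A ∪ B)' = U \ (A ∪ B) = {1, 2, 4, 5, 8, 10}
Verification via A' ∩ B': A' = {1, 2, 3, 4, 5, 8, 10}, B' = {1, 2, 4, 5, 6, 8, 10}
A' ∩ B' = {1, 2, 4, 5, 8, 10} ✓

{1, 2, 4, 5, 8, 10}


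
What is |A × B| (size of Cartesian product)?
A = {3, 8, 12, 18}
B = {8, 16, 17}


Set A = {3, 8, 12, 18} has 4 elements.
Set B = {8, 16, 17} has 3 elements.
|A × B| = |A| × |B| = 4 × 3 = 12

12


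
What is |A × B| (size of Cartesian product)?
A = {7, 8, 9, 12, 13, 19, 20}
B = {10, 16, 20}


Set A = {7, 8, 9, 12, 13, 19, 20} has 7 elements.
Set B = {10, 16, 20} has 3 elements.
|A × B| = |A| × |B| = 7 × 3 = 21

21


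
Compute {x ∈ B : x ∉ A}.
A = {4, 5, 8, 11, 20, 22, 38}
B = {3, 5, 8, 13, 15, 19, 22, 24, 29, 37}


Set A = {4, 5, 8, 11, 20, 22, 38}
Set B = {3, 5, 8, 13, 15, 19, 22, 24, 29, 37}
Check each element of B against A:
3 ∉ A (include), 5 ∈ A, 8 ∈ A, 13 ∉ A (include), 15 ∉ A (include), 19 ∉ A (include), 22 ∈ A, 24 ∉ A (include), 29 ∉ A (include), 37 ∉ A (include)
Elements of B not in A: {3, 13, 15, 19, 24, 29, 37}

{3, 13, 15, 19, 24, 29, 37}


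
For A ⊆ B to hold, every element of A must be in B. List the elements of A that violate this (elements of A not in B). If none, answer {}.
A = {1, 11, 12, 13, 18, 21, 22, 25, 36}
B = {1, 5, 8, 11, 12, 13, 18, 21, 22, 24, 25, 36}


Set A = {1, 11, 12, 13, 18, 21, 22, 25, 36}
Set B = {1, 5, 8, 11, 12, 13, 18, 21, 22, 24, 25, 36}
Check each element of A against B:
1 ∈ B, 11 ∈ B, 12 ∈ B, 13 ∈ B, 18 ∈ B, 21 ∈ B, 22 ∈ B, 25 ∈ B, 36 ∈ B
Elements of A not in B: {}

{}


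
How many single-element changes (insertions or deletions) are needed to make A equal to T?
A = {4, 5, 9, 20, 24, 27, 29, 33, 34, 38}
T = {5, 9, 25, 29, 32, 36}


Set A = {4, 5, 9, 20, 24, 27, 29, 33, 34, 38}
Set T = {5, 9, 25, 29, 32, 36}
Elements to remove from A (in A, not in T): {4, 20, 24, 27, 33, 34, 38} → 7 removals
Elements to add to A (in T, not in A): {25, 32, 36} → 3 additions
Total edits = 7 + 3 = 10

10


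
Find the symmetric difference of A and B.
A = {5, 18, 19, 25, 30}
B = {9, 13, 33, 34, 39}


Set A = {5, 18, 19, 25, 30}
Set B = {9, 13, 33, 34, 39}
A △ B = (A \ B) ∪ (B \ A)
Elements in A but not B: {5, 18, 19, 25, 30}
Elements in B but not A: {9, 13, 33, 34, 39}
A △ B = {5, 9, 13, 18, 19, 25, 30, 33, 34, 39}

{5, 9, 13, 18, 19, 25, 30, 33, 34, 39}


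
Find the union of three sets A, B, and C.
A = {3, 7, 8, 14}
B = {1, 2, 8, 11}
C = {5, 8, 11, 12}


Set A = {3, 7, 8, 14}
Set B = {1, 2, 8, 11}
Set C = {5, 8, 11, 12}
First, A ∪ B = {1, 2, 3, 7, 8, 11, 14}
Then, (A ∪ B) ∪ C = {1, 2, 3, 5, 7, 8, 11, 12, 14}

{1, 2, 3, 5, 7, 8, 11, 12, 14}


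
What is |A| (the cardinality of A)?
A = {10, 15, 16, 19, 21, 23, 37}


Set A = {10, 15, 16, 19, 21, 23, 37}
Listing elements: 10, 15, 16, 19, 21, 23, 37
Counting: 7 elements
|A| = 7

7


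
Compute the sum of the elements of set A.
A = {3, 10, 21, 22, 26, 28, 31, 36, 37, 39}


Set A = {3, 10, 21, 22, 26, 28, 31, 36, 37, 39}
Sum = 3 + 10 + 21 + 22 + 26 + 28 + 31 + 36 + 37 + 39 = 253

253


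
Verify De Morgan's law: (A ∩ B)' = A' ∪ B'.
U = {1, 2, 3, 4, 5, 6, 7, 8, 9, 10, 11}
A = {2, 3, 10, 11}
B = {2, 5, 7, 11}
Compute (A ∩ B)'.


U = {1, 2, 3, 4, 5, 6, 7, 8, 9, 10, 11}
A = {2, 3, 10, 11}, B = {2, 5, 7, 11}
A ∩ B = {2, 11}
(A ∩ B)' = U \ (A ∩ B) = {1, 3, 4, 5, 6, 7, 8, 9, 10}
Verification via A' ∪ B': A' = {1, 4, 5, 6, 7, 8, 9}, B' = {1, 3, 4, 6, 8, 9, 10}
A' ∪ B' = {1, 3, 4, 5, 6, 7, 8, 9, 10} ✓

{1, 3, 4, 5, 6, 7, 8, 9, 10}


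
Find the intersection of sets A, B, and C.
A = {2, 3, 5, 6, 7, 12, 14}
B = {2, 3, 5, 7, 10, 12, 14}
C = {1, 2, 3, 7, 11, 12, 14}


Set A = {2, 3, 5, 6, 7, 12, 14}
Set B = {2, 3, 5, 7, 10, 12, 14}
Set C = {1, 2, 3, 7, 11, 12, 14}
First, A ∩ B = {2, 3, 5, 7, 12, 14}
Then, (A ∩ B) ∩ C = {2, 3, 7, 12, 14}

{2, 3, 7, 12, 14}


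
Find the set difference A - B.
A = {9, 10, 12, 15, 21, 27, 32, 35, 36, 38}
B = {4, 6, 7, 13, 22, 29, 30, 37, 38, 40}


Set A = {9, 10, 12, 15, 21, 27, 32, 35, 36, 38}
Set B = {4, 6, 7, 13, 22, 29, 30, 37, 38, 40}
A \ B includes elements in A that are not in B.
Check each element of A:
9 (not in B, keep), 10 (not in B, keep), 12 (not in B, keep), 15 (not in B, keep), 21 (not in B, keep), 27 (not in B, keep), 32 (not in B, keep), 35 (not in B, keep), 36 (not in B, keep), 38 (in B, remove)
A \ B = {9, 10, 12, 15, 21, 27, 32, 35, 36}

{9, 10, 12, 15, 21, 27, 32, 35, 36}


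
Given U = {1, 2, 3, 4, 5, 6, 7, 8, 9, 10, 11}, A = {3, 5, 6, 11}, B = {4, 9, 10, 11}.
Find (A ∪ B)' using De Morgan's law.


U = {1, 2, 3, 4, 5, 6, 7, 8, 9, 10, 11}
A = {3, 5, 6, 11}, B = {4, 9, 10, 11}
A ∪ B = {3, 4, 5, 6, 9, 10, 11}
(A ∪ B)' = U \ (A ∪ B) = {1, 2, 7, 8}
Verification via A' ∩ B': A' = {1, 2, 4, 7, 8, 9, 10}, B' = {1, 2, 3, 5, 6, 7, 8}
A' ∩ B' = {1, 2, 7, 8} ✓

{1, 2, 7, 8}


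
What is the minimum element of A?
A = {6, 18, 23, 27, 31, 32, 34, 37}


Set A = {6, 18, 23, 27, 31, 32, 34, 37}
Elements in ascending order: 6, 18, 23, 27, 31, 32, 34, 37
The smallest element is 6.

6


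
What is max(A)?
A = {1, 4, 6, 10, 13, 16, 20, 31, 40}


Set A = {1, 4, 6, 10, 13, 16, 20, 31, 40}
Elements in ascending order: 1, 4, 6, 10, 13, 16, 20, 31, 40
The largest element is 40.

40


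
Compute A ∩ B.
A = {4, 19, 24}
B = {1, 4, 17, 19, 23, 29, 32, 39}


Set A = {4, 19, 24}
Set B = {1, 4, 17, 19, 23, 29, 32, 39}
A ∩ B includes only elements in both sets.
Check each element of A against B:
4 ✓, 19 ✓, 24 ✗
A ∩ B = {4, 19}

{4, 19}


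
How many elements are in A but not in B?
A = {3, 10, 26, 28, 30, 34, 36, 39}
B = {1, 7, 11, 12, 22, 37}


Set A = {3, 10, 26, 28, 30, 34, 36, 39}
Set B = {1, 7, 11, 12, 22, 37}
A \ B = {3, 10, 26, 28, 30, 34, 36, 39}
|A \ B| = 8

8


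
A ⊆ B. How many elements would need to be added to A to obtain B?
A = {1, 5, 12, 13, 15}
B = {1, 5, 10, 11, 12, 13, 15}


Set A = {1, 5, 12, 13, 15}, |A| = 5
Set B = {1, 5, 10, 11, 12, 13, 15}, |B| = 7
Since A ⊆ B: B \ A = {10, 11}
|B| - |A| = 7 - 5 = 2

2


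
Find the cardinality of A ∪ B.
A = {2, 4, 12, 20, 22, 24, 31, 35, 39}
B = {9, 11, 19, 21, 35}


Set A = {2, 4, 12, 20, 22, 24, 31, 35, 39}, |A| = 9
Set B = {9, 11, 19, 21, 35}, |B| = 5
A ∩ B = {35}, |A ∩ B| = 1
|A ∪ B| = |A| + |B| - |A ∩ B| = 9 + 5 - 1 = 13

13


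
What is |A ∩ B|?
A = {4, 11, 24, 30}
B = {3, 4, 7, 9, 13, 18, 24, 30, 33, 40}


Set A = {4, 11, 24, 30}
Set B = {3, 4, 7, 9, 13, 18, 24, 30, 33, 40}
A ∩ B = {4, 24, 30}
|A ∩ B| = 3

3


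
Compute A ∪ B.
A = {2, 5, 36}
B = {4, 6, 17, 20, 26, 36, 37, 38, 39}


Set A = {2, 5, 36}
Set B = {4, 6, 17, 20, 26, 36, 37, 38, 39}
A ∪ B includes all elements in either set.
Elements from A: {2, 5, 36}
Elements from B not already included: {4, 6, 17, 20, 26, 37, 38, 39}
A ∪ B = {2, 4, 5, 6, 17, 20, 26, 36, 37, 38, 39}

{2, 4, 5, 6, 17, 20, 26, 36, 37, 38, 39}


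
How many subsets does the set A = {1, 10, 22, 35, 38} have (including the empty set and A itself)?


Set A = {1, 10, 22, 35, 38}
|A| = 5
The power set P(A) contains all subsets of A.
|P(A)| = 2^|A| = 2^5 = 32

32


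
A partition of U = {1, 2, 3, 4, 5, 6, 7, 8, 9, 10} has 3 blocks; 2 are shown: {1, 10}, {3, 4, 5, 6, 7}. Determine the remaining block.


U = {1, 2, 3, 4, 5, 6, 7, 8, 9, 10}
Shown blocks: {1, 10}, {3, 4, 5, 6, 7}
A partition's blocks are pairwise disjoint and cover U, so the missing block = U \ (union of shown blocks).
Union of shown blocks: {1, 3, 4, 5, 6, 7, 10}
Missing block = U \ (union) = {2, 8, 9}

{2, 8, 9}


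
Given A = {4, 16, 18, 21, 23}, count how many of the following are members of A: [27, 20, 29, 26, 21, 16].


Set A = {4, 16, 18, 21, 23}
Candidates: [27, 20, 29, 26, 21, 16]
Check each candidate:
27 ∉ A, 20 ∉ A, 29 ∉ A, 26 ∉ A, 21 ∈ A, 16 ∈ A
Count of candidates in A: 2

2


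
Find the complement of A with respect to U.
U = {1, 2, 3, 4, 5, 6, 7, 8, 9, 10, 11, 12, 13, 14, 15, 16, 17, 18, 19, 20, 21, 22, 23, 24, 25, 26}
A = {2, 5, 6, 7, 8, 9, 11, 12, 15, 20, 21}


Universal set U = {1, 2, 3, 4, 5, 6, 7, 8, 9, 10, 11, 12, 13, 14, 15, 16, 17, 18, 19, 20, 21, 22, 23, 24, 25, 26}
Set A = {2, 5, 6, 7, 8, 9, 11, 12, 15, 20, 21}
A' = U \ A = elements in U but not in A
Checking each element of U:
1 (not in A, include), 2 (in A, exclude), 3 (not in A, include), 4 (not in A, include), 5 (in A, exclude), 6 (in A, exclude), 7 (in A, exclude), 8 (in A, exclude), 9 (in A, exclude), 10 (not in A, include), 11 (in A, exclude), 12 (in A, exclude), 13 (not in A, include), 14 (not in A, include), 15 (in A, exclude), 16 (not in A, include), 17 (not in A, include), 18 (not in A, include), 19 (not in A, include), 20 (in A, exclude), 21 (in A, exclude), 22 (not in A, include), 23 (not in A, include), 24 (not in A, include), 25 (not in A, include), 26 (not in A, include)
A' = {1, 3, 4, 10, 13, 14, 16, 17, 18, 19, 22, 23, 24, 25, 26}

{1, 3, 4, 10, 13, 14, 16, 17, 18, 19, 22, 23, 24, 25, 26}


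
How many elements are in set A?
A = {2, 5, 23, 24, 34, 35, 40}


Set A = {2, 5, 23, 24, 34, 35, 40}
Listing elements: 2, 5, 23, 24, 34, 35, 40
Counting: 7 elements
|A| = 7

7


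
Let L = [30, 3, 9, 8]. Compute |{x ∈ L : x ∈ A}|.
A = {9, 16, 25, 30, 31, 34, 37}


Set A = {9, 16, 25, 30, 31, 34, 37}
Candidates: [30, 3, 9, 8]
Check each candidate:
30 ∈ A, 3 ∉ A, 9 ∈ A, 8 ∉ A
Count of candidates in A: 2

2


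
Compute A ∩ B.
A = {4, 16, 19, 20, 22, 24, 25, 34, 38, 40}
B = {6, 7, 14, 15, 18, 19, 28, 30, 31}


Set A = {4, 16, 19, 20, 22, 24, 25, 34, 38, 40}
Set B = {6, 7, 14, 15, 18, 19, 28, 30, 31}
A ∩ B includes only elements in both sets.
Check each element of A against B:
4 ✗, 16 ✗, 19 ✓, 20 ✗, 22 ✗, 24 ✗, 25 ✗, 34 ✗, 38 ✗, 40 ✗
A ∩ B = {19}

{19}


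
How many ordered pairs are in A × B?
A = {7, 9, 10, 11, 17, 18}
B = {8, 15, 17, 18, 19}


Set A = {7, 9, 10, 11, 17, 18} has 6 elements.
Set B = {8, 15, 17, 18, 19} has 5 elements.
|A × B| = |A| × |B| = 6 × 5 = 30

30


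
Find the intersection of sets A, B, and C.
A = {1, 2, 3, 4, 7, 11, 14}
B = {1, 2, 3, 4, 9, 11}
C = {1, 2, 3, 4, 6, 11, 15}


Set A = {1, 2, 3, 4, 7, 11, 14}
Set B = {1, 2, 3, 4, 9, 11}
Set C = {1, 2, 3, 4, 6, 11, 15}
First, A ∩ B = {1, 2, 3, 4, 11}
Then, (A ∩ B) ∩ C = {1, 2, 3, 4, 11}

{1, 2, 3, 4, 11}


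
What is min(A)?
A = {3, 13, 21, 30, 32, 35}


Set A = {3, 13, 21, 30, 32, 35}
Elements in ascending order: 3, 13, 21, 30, 32, 35
The smallest element is 3.

3


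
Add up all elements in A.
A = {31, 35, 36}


Set A = {31, 35, 36}
Sum = 31 + 35 + 36 = 102

102


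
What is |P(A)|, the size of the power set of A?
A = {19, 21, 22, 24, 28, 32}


Set A = {19, 21, 22, 24, 28, 32}
|A| = 6
The power set P(A) contains all subsets of A.
|P(A)| = 2^|A| = 2^6 = 64

64


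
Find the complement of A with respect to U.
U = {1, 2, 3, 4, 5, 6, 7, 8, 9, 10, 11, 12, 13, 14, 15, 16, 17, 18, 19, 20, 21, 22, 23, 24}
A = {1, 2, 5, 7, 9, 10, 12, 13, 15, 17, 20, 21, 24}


Universal set U = {1, 2, 3, 4, 5, 6, 7, 8, 9, 10, 11, 12, 13, 14, 15, 16, 17, 18, 19, 20, 21, 22, 23, 24}
Set A = {1, 2, 5, 7, 9, 10, 12, 13, 15, 17, 20, 21, 24}
A' = U \ A = elements in U but not in A
Checking each element of U:
1 (in A, exclude), 2 (in A, exclude), 3 (not in A, include), 4 (not in A, include), 5 (in A, exclude), 6 (not in A, include), 7 (in A, exclude), 8 (not in A, include), 9 (in A, exclude), 10 (in A, exclude), 11 (not in A, include), 12 (in A, exclude), 13 (in A, exclude), 14 (not in A, include), 15 (in A, exclude), 16 (not in A, include), 17 (in A, exclude), 18 (not in A, include), 19 (not in A, include), 20 (in A, exclude), 21 (in A, exclude), 22 (not in A, include), 23 (not in A, include), 24 (in A, exclude)
A' = {3, 4, 6, 8, 11, 14, 16, 18, 19, 22, 23}

{3, 4, 6, 8, 11, 14, 16, 18, 19, 22, 23}
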